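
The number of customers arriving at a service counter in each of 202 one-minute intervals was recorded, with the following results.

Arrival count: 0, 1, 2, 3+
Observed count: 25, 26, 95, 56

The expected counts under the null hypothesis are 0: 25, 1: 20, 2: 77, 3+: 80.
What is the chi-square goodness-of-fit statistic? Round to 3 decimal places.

13.208

χ² = (25−25)²/25 + (26−20)²/20 + (95−77)²/77 + (56−80)²/80
   = 0.0000 + 1.8000 + 4.2078 + 7.2000
Sum = 13.208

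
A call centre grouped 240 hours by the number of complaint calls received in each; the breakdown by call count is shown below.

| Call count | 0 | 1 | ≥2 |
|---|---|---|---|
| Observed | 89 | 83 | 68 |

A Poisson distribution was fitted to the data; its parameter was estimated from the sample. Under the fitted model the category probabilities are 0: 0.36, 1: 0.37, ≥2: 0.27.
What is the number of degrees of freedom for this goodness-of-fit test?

There are k = 3 categories and 1 parameter estimated from the data, so df = 3 − 1 − 1 = 1.

1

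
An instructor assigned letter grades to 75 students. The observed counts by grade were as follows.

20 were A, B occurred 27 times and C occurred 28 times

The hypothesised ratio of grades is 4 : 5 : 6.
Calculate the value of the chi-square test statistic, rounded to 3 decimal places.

Ratio total = 15. Expected counts: 75×4/15 = 20, 75×5/15 = 25, 75×6/15 = 30.
A: (20 − 20)²/20 = 0/20 = 0.0000
B: (27 − 25)²/25 = 4/25 = 0.1600
C: (28 − 30)²/30 = 4/30 = 0.1333
Sum = 0.293

0.293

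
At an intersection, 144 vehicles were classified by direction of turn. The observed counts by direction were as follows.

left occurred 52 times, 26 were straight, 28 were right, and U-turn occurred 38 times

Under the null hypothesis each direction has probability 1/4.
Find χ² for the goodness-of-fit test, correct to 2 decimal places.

Expected count for each of the 4 categories: 144/4 = 36.
left: (52 − 36)²/36 = 256/36 = 7.111
straight: (26 − 36)²/36 = 100/36 = 2.778
right: (28 − 36)²/36 = 64/36 = 1.778
U-turn: (38 − 36)²/36 = 4/36 = 0.111
Sum = 11.78

11.78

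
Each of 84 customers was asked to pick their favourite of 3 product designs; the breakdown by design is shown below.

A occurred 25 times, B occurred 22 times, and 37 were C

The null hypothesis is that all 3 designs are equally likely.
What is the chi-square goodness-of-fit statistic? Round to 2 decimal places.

4.50

Under H₀ each category has probability 1/3, so each expected count is 84/3 = 28.
A: (25 − 28)²/28 = 9/28 = 0.321
B: (22 − 28)²/28 = 36/28 = 1.286
C: (37 − 28)²/28 = 81/28 = 2.893
Sum = 4.50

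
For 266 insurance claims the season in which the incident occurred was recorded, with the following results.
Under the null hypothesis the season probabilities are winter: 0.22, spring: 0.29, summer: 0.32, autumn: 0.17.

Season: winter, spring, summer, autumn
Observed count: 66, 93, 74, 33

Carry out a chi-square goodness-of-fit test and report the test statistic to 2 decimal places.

8.97

Expected counts E_i = n·p_i: 266×0.22 = 58.52, 266×0.29 = 77.14, 266×0.32 = 85.12, 266×0.17 = 45.22.
cat         O        E   (O−E)²/E
winter     66    58.52      0.956
spring     93    77.14      3.261
summer     74    85.12      1.453
autumn     33    45.22      3.302
Sum = 8.97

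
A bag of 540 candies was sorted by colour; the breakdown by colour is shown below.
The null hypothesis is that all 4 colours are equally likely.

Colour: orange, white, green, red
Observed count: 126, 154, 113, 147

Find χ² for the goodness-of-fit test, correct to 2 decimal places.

Expected count for each of the 4 categories: 540/4 = 135.
χ² = (126−135)²/135 + (154−135)²/135 + (113−135)²/135 + (147−135)²/135
   = 0.600 + 2.674 + 3.585 + 1.067
Sum = 7.93

7.93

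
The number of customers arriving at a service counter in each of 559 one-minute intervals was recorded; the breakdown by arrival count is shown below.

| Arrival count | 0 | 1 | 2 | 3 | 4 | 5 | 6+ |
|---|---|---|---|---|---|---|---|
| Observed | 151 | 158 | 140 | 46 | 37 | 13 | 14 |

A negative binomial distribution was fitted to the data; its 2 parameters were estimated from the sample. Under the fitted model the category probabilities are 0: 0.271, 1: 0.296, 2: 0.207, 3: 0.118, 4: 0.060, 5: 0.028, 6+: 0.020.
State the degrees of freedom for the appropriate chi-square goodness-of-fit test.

There are k = 7 categories and 2 parameters estimated from the data, so df = 7 − 1 − 2 = 4.

4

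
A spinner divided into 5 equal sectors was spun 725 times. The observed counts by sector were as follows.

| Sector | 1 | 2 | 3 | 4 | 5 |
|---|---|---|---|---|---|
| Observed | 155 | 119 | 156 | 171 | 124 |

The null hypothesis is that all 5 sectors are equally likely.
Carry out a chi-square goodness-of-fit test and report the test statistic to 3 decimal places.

Under H₀ each category has probability 1/5, so each expected count is 725/5 = 145.
cat         O        E   (O−E)²/E
1         155      145     0.6897
2         119      145     4.6621
3         156      145     0.8345
4         171      145     4.6621
5         124      145     3.0414
Sum = 13.890

13.890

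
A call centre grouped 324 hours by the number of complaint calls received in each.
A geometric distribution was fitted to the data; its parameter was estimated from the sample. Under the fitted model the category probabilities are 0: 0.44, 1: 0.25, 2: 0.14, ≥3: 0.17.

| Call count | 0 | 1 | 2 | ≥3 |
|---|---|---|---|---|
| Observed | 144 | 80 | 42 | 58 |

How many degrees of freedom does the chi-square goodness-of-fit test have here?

There are k = 4 categories and 1 parameter estimated from the data, so df = 4 − 1 − 1 = 2.

2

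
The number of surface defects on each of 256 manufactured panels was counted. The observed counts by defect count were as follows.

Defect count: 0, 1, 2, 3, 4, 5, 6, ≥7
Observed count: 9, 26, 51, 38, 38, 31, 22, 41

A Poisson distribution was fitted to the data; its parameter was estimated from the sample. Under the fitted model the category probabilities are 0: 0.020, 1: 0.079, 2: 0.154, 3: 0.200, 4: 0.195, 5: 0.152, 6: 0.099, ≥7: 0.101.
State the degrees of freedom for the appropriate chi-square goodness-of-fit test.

There are k = 8 categories and 1 parameter estimated from the data, so df = 8 − 1 − 1 = 6.

6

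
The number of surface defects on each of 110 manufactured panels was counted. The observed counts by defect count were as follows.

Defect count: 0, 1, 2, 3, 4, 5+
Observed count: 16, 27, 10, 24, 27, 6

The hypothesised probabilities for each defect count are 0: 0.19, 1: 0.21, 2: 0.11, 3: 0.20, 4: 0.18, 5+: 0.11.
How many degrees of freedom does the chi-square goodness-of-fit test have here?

There are k = 6 categories and no parameters were estimated from the data, so df = 6 − 1 = 5.

5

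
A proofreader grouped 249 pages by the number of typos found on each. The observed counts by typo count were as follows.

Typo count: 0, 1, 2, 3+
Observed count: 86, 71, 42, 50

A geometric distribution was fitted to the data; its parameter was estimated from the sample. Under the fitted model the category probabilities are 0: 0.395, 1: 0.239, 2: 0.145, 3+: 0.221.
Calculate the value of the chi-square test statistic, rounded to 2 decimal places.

5.19

Expected counts E_i = n·p_i: 249×0.395 = 98.355, 249×0.239 = 59.511, 249×0.145 = 36.105, 249×0.221 = 55.029.
0: (86 − 98.355)²/98.355 = 152.646025/98.355 = 1.552
1: (71 − 59.511)²/59.511 = 131.997121/59.511 = 2.218
2: (42 − 36.105)²/36.105 = 34.751025/36.105 = 0.962
3+: (50 − 55.029)²/55.029 = 25.290841/55.029 = 0.460
Sum = 5.19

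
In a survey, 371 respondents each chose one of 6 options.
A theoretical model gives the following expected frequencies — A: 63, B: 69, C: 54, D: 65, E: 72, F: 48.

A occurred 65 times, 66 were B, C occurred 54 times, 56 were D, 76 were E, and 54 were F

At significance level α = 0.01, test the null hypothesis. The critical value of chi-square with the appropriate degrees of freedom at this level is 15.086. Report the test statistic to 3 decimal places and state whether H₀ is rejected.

A: (65 − 63)²/63 = 4/63 = 0.0635
B: (66 − 69)²/69 = 9/69 = 0.1304
C: (54 − 54)²/54 = 0/54 = 0.0000
D: (56 − 65)²/65 = 81/65 = 1.2462
E: (76 − 72)²/72 = 16/72 = 0.2222
F: (54 − 48)²/48 = 36/48 = 0.7500
Sum = 2.412
df = 5. Since 2.412 < 15.086, we do not reject H₀.

2.412; do not reject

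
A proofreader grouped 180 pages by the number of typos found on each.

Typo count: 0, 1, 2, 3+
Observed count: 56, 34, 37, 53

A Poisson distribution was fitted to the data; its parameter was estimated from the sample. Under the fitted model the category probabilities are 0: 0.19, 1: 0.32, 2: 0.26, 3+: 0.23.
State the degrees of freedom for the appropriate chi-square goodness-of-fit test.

There are k = 4 categories and 1 parameter estimated from the data, so df = 4 − 1 − 1 = 2.

2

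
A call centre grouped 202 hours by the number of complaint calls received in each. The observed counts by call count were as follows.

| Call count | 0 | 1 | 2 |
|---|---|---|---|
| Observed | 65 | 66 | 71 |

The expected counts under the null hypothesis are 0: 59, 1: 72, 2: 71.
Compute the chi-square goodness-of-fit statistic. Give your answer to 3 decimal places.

cat         O        E   (O−E)²/E
0          65       59     0.6102
1          66       72     0.5000
2          71       71     0.0000
Sum = 1.110

1.110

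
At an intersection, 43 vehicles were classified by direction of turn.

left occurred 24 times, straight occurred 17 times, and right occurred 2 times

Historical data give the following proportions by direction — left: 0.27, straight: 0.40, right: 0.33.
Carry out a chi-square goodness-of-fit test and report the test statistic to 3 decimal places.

Expected counts E_i = n·p_i: 43×0.27 = 11.61, 43×0.40 = 17.2, 43×0.33 = 14.19.
left: (24 − 11.61)²/11.61 = 153.5121/11.61 = 13.2224
straight: (17 − 17.2)²/17.2 = 0.04/17.2 = 0.0023
right: (2 − 14.19)²/14.19 = 148.5961/14.19 = 10.4719
Sum = 23.697

23.697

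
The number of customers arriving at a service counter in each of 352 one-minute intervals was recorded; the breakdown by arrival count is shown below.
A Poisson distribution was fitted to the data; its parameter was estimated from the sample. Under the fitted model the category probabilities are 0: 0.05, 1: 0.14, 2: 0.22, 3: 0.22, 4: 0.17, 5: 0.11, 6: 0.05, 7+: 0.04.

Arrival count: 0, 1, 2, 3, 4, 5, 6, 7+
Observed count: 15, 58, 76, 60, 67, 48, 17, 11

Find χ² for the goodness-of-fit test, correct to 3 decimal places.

9.657

Expected counts E_i = n·p_i: 352×0.05 = 17.6, 352×0.14 = 49.28, 352×0.22 = 77.44, 352×0.22 = 77.44, 352×0.17 = 59.84, 352×0.11 = 38.72, 352×0.05 = 17.6, 352×0.04 = 14.08.
cat         O        E   (O−E)²/E
0          15     17.6     0.3841
1          58    49.28     1.5430
2          76    77.44     0.0268
3          60    77.44     3.9276
4          67    59.84     0.8567
5          48    38.72     2.2241
6          17     17.6     0.0205
7+         11    14.08     0.6738
Sum = 9.657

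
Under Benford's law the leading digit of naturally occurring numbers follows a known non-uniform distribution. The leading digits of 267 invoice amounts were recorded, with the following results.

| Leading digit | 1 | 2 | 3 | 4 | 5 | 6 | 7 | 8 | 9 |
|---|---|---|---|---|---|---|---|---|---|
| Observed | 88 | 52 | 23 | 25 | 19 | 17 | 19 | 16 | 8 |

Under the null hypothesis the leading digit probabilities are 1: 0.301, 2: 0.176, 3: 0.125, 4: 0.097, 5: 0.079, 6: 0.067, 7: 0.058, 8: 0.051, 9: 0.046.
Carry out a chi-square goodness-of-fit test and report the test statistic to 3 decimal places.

7.474

Expected counts E_i = n·p_i: 267×0.301 = 80.367, 267×0.176 = 46.992, 267×0.125 = 33.375, 267×0.097 = 25.899, 267×0.079 = 21.093, 267×0.067 = 17.889, 267×0.058 = 15.486, 267×0.051 = 13.617, 267×0.046 = 12.282.
1: (88 − 80.367)²/80.367 = 58.262689/80.367 = 0.7250
2: (52 − 46.992)²/46.992 = 25.080064/46.992 = 0.5337
3: (23 − 33.375)²/33.375 = 107.640625/33.375 = 3.2252
4: (25 − 25.899)²/25.899 = 0.808201/25.899 = 0.0312
5: (19 − 21.093)²/21.093 = 4.380649/21.093 = 0.2077
6: (17 − 17.889)²/17.889 = 0.790321/17.889 = 0.0442
7: (19 − 15.486)²/15.486 = 12.348196/15.486 = 0.7974
8: (16 − 13.617)²/13.617 = 5.678689/13.617 = 0.4170
9: (8 − 12.282)²/12.282 = 18.335524/12.282 = 1.4929
Sum = 7.474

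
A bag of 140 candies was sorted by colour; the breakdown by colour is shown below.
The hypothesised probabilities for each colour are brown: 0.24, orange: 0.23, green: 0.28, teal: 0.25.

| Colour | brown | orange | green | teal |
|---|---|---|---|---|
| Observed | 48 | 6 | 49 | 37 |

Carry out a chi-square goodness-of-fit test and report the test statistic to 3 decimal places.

30.054

Expected counts E_i = n·p_i: 140×0.24 = 33.6, 140×0.23 = 32.2, 140×0.28 = 39.2, 140×0.25 = 35.
χ² = (48−33.6)²/33.6 + (6−32.2)²/32.2 + (49−39.2)²/39.2 + (37−35)²/35
   = 6.1714 + 21.3180 + 2.4500 + 0.1143
Sum = 30.054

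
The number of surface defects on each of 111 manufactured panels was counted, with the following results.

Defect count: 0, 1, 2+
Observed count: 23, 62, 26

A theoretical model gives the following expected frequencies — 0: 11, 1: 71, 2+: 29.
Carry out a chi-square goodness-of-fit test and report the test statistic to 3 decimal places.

14.542

cat         O        E   (O−E)²/E
0          23       11    13.0909
1          62       71     1.1408
2+         26       29     0.3103
Sum = 14.542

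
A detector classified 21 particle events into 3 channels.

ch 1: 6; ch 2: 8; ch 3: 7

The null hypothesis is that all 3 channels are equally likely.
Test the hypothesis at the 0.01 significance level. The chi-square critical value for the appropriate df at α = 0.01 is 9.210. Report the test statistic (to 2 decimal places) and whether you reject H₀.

Expected count for each of the 3 categories: 21/3 = 7.
χ² = (6−7)²/7 + (8−7)²/7 + (7−7)²/7
   = 0.143 + 0.143 + 0.000
Sum = 0.29
df = 2. Since 0.29 < 9.210, we do not reject H₀.

0.29; do not reject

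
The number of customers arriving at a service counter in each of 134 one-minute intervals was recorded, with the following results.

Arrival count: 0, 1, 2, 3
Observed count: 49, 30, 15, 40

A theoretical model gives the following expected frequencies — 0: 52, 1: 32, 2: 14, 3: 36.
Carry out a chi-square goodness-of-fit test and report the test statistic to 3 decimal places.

0.814

cat         O        E   (O−E)²/E
0          49       52     0.1731
1          30       32     0.1250
2          15       14     0.0714
3          40       36     0.4444
Sum = 0.814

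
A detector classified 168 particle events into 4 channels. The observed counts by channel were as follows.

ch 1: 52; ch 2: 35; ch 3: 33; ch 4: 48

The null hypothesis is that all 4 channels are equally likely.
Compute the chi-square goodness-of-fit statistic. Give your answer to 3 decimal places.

Under H₀ each category has probability 1/4, so each expected count is 168/4 = 42.
ch 1: (52 − 42)²/42 = 100/42 = 2.3810
ch 2: (35 − 42)²/42 = 49/42 = 1.1667
ch 3: (33 − 42)²/42 = 81/42 = 1.9286
ch 4: (48 − 42)²/42 = 36/42 = 0.8571
Sum = 6.333

6.333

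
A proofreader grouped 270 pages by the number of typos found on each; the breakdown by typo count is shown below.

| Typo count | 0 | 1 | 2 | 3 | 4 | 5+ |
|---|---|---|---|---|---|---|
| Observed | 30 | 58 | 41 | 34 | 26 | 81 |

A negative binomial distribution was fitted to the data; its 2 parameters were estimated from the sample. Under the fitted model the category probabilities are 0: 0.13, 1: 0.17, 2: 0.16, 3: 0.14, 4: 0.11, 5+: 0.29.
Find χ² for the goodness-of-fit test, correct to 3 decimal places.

4.979

Expected counts E_i = n·p_i: 270×0.13 = 35.1, 270×0.17 = 45.9, 270×0.16 = 43.2, 270×0.14 = 37.8, 270×0.11 = 29.7, 270×0.29 = 78.3.
χ² = (30−35.1)²/35.1 + (58−45.9)²/45.9 + (41−43.2)²/43.2 + (34−37.8)²/37.8 + (26−29.7)²/29.7 + (81−78.3)²/78.3
   = 0.7410 + 3.1898 + 0.1120 + 0.3820 + 0.4609 + 0.0931
Sum = 4.979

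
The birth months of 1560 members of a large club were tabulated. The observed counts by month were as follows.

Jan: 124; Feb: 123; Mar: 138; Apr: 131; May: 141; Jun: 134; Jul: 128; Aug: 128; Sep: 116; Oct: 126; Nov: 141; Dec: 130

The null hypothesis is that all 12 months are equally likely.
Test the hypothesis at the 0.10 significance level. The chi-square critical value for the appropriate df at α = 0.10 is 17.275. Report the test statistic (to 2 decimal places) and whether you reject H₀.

Under H₀ each category has probability 1/12, so each expected count is 1560/12 = 130.
χ² = (124−130)²/130 + (123−130)²/130 + (138−130)²/130 + (131−130)²/130 + (141−130)²/130 + (134−130)²/130 + (128−130)²/130 + (128−130)²/130 + (116−130)²/130 + (126−130)²/130 + (141−130)²/130 + (130−130)²/130
   = 0.277 + 0.377 + 0.492 + 0.008 + 0.931 + 0.123 + 0.031 + 0.031 + 1.508 + 0.123 + 0.931 + 0.000
Sum = 4.83
df = 11. Since 4.83 < 17.275, we do not reject H₀.

4.83; do not reject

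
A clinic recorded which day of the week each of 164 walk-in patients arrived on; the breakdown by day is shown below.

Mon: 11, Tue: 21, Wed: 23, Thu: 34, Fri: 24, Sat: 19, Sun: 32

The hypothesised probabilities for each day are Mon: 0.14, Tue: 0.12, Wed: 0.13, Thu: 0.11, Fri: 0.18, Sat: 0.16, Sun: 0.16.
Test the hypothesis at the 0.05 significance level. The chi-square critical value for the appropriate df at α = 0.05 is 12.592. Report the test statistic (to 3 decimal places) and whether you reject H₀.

24.865; reject

Expected counts E_i = n·p_i: 164×0.14 = 22.96, 164×0.12 = 19.68, 164×0.13 = 21.32, 164×0.11 = 18.04, 164×0.18 = 29.52, 164×0.16 = 26.24, 164×0.16 = 26.24.
χ² = (11−22.96)²/22.96 + (21−19.68)²/19.68 + (23−21.32)²/21.32 + (34−18.04)²/18.04 + (24−29.52)²/29.52 + (19−26.24)²/26.24 + (32−26.24)²/26.24
   = 6.2300 + 0.0885 + 0.1324 + 14.1198 + 1.0322 + 1.9976 + 1.2644
Sum = 24.865
df = 6. Since 24.865 > 12.592, we reject H₀.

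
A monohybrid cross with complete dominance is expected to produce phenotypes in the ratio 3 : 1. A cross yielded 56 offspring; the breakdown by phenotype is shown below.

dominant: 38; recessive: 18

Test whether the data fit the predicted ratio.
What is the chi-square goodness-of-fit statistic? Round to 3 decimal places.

Ratio total = 4. Expected counts: 56×3/4 = 42, 56×1/4 = 14.
cat            O        E   (O−E)²/E
dominant      38       42     0.3810
recessive     18       14     1.1429
Sum = 1.524

1.524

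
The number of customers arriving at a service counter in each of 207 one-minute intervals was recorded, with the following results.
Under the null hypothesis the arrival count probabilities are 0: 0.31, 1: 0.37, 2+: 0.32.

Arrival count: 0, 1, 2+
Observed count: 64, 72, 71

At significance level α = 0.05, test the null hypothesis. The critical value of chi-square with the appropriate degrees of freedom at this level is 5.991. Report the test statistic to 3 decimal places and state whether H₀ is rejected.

Expected counts E_i = n·p_i: 207×0.31 = 64.17, 207×0.37 = 76.59, 207×0.32 = 66.24.
χ² = (64−64.17)²/64.17 + (72−76.59)²/76.59 + (71−66.24)²/66.24
   = 0.0005 + 0.2751 + 0.3421
Sum = 0.618
df = 2. Since 0.618 < 5.991, we do not reject H₀.

0.618; do not reject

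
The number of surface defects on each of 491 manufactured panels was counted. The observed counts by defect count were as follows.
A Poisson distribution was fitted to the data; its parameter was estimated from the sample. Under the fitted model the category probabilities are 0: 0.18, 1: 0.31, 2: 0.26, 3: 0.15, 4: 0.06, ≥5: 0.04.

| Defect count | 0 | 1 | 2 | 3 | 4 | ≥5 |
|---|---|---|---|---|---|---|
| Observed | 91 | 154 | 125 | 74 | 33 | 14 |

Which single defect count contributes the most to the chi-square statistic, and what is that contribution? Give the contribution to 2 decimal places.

Expected counts E_i = n·p_i: 491×0.18 = 88.38, 491×0.31 = 152.21, 491×0.26 = 127.66, 491×0.15 = 73.65, 491×0.06 = 29.46, 491×0.04 = 19.64.
cat         O        E   (O−E)²/E
0          91    88.38      0.078
1         154   152.21      0.021
2         125   127.66      0.055
3          74    73.65      0.002
4          33    29.46      0.425
≥5         14    19.64      1.620
The largest term is for ≥5: 1.62.

≥5, 1.62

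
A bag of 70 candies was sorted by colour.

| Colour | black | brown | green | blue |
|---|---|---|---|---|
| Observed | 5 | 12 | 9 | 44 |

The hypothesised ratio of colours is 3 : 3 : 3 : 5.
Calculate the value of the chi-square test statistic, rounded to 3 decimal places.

Ratio total = 14. Expected counts: 70×3/14 = 15, 70×3/14 = 15, 70×3/14 = 15, 70×5/14 = 25.
black: (5 − 15)²/15 = 100/15 = 6.6667
brown: (12 − 15)²/15 = 9/15 = 0.6000
green: (9 − 15)²/15 = 36/15 = 2.4000
blue: (44 − 25)²/25 = 361/25 = 14.4400
Sum = 24.107

24.107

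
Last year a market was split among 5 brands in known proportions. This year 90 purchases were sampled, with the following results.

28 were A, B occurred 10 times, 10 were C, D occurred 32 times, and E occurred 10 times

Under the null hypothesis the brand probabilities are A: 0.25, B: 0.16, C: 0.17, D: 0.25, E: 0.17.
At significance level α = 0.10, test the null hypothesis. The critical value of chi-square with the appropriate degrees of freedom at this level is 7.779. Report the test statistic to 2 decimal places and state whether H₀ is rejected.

10.37; reject

Expected counts E_i = n·p_i: 90×0.25 = 22.5, 90×0.16 = 14.4, 90×0.17 = 15.3, 90×0.25 = 22.5, 90×0.17 = 15.3.
χ² = (28−22.5)²/22.5 + (10−14.4)²/14.4 + (10−15.3)²/15.3 + (32−22.5)²/22.5 + (10−15.3)²/15.3
   = 1.344 + 1.344 + 1.836 + 4.011 + 1.836
Sum = 10.37
df = 4. Since 10.37 > 7.779, we reject H₀.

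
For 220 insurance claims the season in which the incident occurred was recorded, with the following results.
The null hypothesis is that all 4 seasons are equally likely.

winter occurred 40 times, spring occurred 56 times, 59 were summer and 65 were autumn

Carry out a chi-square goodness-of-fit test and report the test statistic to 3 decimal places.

6.218

Under H₀ each category has probability 1/4, so each expected count is 220/4 = 55.
χ² = (40−55)²/55 + (56−55)²/55 + (59−55)²/55 + (65−55)²/55
   = 4.0909 + 0.0182 + 0.2909 + 1.8182
Sum = 6.218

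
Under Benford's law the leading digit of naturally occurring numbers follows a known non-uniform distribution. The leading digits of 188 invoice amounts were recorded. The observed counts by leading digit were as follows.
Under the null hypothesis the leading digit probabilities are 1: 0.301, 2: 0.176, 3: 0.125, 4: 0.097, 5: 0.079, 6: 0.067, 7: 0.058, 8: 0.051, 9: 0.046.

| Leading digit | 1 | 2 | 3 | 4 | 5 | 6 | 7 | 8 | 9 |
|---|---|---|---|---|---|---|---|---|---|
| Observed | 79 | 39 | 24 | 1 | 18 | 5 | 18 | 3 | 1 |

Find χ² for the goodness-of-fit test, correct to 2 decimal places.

47.39

Expected counts E_i = n·p_i: 188×0.301 = 56.588, 188×0.176 = 33.088, 188×0.125 = 23.5, 188×0.097 = 18.236, 188×0.079 = 14.852, 188×0.067 = 12.596, 188×0.058 = 10.904, 188×0.051 = 9.588, 188×0.046 = 8.648.
cat         O        E   (O−E)²/E
1          79   56.588      8.876
2          39   33.088      1.056
3          24     23.5      0.011
4           1   18.236     16.291
5          18   14.852      0.667
6           5   12.596      4.581
7          18   10.904      4.618
8           3    9.588      4.527
9           1    8.648      6.764
Sum = 47.39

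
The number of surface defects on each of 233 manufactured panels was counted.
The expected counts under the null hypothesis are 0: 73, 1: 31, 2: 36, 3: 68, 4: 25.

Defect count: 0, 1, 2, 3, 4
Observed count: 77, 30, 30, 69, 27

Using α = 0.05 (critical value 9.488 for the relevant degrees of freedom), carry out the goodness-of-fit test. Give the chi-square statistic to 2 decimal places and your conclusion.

1.43; do not reject

0: (77 − 73)²/73 = 16/73 = 0.219
1: (30 − 31)²/31 = 1/31 = 0.032
2: (30 − 36)²/36 = 36/36 = 1.000
3: (69 − 68)²/68 = 1/68 = 0.015
4: (27 − 25)²/25 = 4/25 = 0.160
Sum = 1.43
df = 4. Since 1.43 < 9.488, we do not reject H₀.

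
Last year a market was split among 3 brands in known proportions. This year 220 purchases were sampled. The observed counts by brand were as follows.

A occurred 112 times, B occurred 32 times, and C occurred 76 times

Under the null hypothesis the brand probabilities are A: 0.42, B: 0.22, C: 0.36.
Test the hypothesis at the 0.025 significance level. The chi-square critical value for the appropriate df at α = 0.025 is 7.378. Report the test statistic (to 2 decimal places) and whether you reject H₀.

9.84; reject

Expected counts E_i = n·p_i: 220×0.42 = 92.4, 220×0.22 = 48.4, 220×0.36 = 79.2.
cat         O        E   (O−E)²/E
A         112     92.4      4.158
B          32     48.4      5.557
C          76     79.2      0.129
Sum = 9.84
df = 2. Since 9.84 > 7.378, we reject H₀.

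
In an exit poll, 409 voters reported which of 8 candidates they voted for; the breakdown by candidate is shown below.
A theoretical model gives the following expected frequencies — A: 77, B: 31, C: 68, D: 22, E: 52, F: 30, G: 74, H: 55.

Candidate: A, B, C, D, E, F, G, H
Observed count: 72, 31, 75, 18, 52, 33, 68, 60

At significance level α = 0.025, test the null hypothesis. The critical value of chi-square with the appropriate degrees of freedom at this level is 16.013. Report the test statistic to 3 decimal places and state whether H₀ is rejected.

3.014; do not reject

cat         O        E   (O−E)²/E
A          72       77     0.3247
B          31       31     0.0000
C          75       68     0.7206
D          18       22     0.7273
E          52       52     0.0000
F          33       30     0.3000
G          68       74     0.4865
H          60       55     0.4545
Sum = 3.014
df = 7. Since 3.014 < 16.013, we do not reject H₀.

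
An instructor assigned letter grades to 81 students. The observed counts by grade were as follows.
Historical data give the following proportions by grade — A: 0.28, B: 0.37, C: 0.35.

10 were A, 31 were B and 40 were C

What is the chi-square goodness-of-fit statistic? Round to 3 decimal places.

Expected counts E_i = n·p_i: 81×0.28 = 22.68, 81×0.37 = 29.97, 81×0.35 = 28.35.
χ² = (10−22.68)²/22.68 + (31−29.97)²/29.97 + (40−28.35)²/28.35
   = 7.0892 + 0.0354 + 4.7874
Sum = 11.912

11.912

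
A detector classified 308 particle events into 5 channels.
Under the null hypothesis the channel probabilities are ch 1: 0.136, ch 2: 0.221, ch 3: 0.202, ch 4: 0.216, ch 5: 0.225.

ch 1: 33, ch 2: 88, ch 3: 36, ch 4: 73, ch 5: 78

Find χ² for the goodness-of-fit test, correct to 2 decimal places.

20.49

Expected counts E_i = n·p_i: 308×0.136 = 41.888, 308×0.221 = 68.068, 308×0.202 = 62.216, 308×0.216 = 66.528, 308×0.225 = 69.3.
cat         O        E   (O−E)²/E
ch 1       33   41.888      1.886
ch 2       88   68.068      5.837
ch 3       36   62.216     11.047
ch 4       73   66.528      0.630
ch 5       78     69.3      1.092
Sum = 20.49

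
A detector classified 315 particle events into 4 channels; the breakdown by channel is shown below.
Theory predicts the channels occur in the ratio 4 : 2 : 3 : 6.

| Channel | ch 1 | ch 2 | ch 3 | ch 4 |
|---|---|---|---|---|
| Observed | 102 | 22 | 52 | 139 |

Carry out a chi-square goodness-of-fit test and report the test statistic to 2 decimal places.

16.64

Ratio total = 15. Expected counts: 315×4/15 = 84, 315×2/15 = 42, 315×3/15 = 63, 315×6/15 = 126.
χ² = (102−84)²/84 + (22−42)²/42 + (52−63)²/63 + (139−126)²/126
   = 3.857 + 9.524 + 1.921 + 1.341
Sum = 16.64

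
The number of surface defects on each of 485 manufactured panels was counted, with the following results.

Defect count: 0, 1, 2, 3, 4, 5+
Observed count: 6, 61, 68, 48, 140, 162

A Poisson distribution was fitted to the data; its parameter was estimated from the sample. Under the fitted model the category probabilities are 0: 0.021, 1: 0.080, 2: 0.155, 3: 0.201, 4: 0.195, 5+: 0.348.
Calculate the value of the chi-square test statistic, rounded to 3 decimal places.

62.316

Expected counts E_i = n·p_i: 485×0.021 = 10.185, 485×0.080 = 38.8, 485×0.155 = 75.175, 485×0.201 = 97.485, 485×0.195 = 94.575, 485×0.348 = 168.78.
χ² = (6−10.185)²/10.185 + (61−38.8)²/38.8 + (68−75.175)²/75.175 + (48−97.485)²/97.485 + (140−94.575)²/94.575 + (162−168.78)²/168.78
   = 1.7196 + 12.7021 + 0.6848 + 25.1194 + 21.8179 + 0.2724
Sum = 62.316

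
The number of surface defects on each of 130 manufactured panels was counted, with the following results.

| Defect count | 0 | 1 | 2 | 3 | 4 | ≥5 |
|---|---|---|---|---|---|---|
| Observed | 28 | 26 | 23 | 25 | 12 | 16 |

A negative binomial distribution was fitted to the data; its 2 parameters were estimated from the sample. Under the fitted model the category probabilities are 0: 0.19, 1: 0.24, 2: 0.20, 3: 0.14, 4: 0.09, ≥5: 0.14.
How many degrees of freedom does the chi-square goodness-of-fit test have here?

There are k = 6 categories and 2 parameters estimated from the data, so df = 6 − 1 − 2 = 3.

3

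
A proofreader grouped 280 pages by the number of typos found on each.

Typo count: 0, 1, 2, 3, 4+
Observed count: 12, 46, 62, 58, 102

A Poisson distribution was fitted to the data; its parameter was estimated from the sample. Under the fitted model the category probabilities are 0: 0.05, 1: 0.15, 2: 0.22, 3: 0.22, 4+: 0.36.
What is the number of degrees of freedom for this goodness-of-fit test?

There are k = 5 categories and 1 parameter estimated from the data, so df = 5 − 1 − 1 = 3.

3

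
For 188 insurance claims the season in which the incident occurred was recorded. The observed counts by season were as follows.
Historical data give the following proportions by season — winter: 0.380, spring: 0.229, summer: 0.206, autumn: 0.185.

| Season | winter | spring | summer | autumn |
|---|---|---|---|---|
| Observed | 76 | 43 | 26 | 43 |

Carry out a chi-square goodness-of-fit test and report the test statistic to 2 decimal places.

6.42

Expected counts E_i = n·p_i: 188×0.380 = 71.44, 188×0.229 = 43.052, 188×0.206 = 38.728, 188×0.185 = 34.78.
cat         O        E   (O−E)²/E
winter     76    71.44      0.291
spring     43   43.052      0.000
summer     26   38.728      4.183
autumn     43    34.78      1.943
Sum = 6.42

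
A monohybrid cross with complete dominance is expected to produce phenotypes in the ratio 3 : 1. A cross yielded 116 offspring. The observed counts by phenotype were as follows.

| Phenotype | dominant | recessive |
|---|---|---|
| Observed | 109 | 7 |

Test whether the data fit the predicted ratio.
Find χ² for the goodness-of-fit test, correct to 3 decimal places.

22.253

Ratio total = 4. Expected counts: 116×3/4 = 87, 116×1/4 = 29.
χ² = (109−87)²/87 + (7−29)²/29
   = 5.5632 + 16.6897
Sum = 22.253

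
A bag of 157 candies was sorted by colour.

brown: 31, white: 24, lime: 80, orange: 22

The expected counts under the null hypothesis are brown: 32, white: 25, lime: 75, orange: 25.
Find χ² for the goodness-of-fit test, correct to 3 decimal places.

cat         O        E   (O−E)²/E
brown      31       32     0.0313
white      24       25     0.0400
lime       80       75     0.3333
orange     22       25     0.3600
Sum = 0.765

0.765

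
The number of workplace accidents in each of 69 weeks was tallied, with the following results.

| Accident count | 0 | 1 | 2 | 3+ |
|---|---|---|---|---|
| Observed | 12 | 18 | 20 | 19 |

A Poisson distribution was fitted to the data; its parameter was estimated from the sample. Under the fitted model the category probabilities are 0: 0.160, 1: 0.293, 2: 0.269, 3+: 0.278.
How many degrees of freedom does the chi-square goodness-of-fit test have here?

2

There are k = 4 categories and 1 parameter estimated from the data, so df = 4 − 1 − 1 = 2.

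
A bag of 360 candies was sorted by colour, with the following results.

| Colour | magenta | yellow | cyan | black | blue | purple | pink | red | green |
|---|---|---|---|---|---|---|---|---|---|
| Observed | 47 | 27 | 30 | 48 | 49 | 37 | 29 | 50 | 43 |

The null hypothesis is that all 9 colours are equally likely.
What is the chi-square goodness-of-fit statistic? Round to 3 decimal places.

17.550

Under H₀ each category has probability 1/9, so each expected count is 360/9 = 40.
χ² = (47−40)²/40 + (27−40)²/40 + (30−40)²/40 + (48−40)²/40 + (49−40)²/40 + (37−40)²/40 + (29−40)²/40 + (50−40)²/40 + (43−40)²/40
   = 1.2250 + 4.2250 + 2.5000 + 1.6000 + 2.0250 + 0.2250 + 3.0250 + 2.5000 + 0.2250
Sum = 17.550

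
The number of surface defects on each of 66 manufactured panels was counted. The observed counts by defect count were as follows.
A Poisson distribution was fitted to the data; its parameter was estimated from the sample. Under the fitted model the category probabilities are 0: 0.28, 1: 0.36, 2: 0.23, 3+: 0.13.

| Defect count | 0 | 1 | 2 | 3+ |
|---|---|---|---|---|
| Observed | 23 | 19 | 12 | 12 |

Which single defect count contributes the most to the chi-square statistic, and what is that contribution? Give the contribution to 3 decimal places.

3+, 1.363

Expected counts E_i = n·p_i: 66×0.28 = 18.48, 66×0.36 = 23.76, 66×0.23 = 15.18, 66×0.13 = 8.58.
χ² = (23−18.48)²/18.48 + (19−23.76)²/23.76 + (12−15.18)²/15.18 + (12−8.58)²/8.58
   = 1.1055 + 0.9536 + 0.6662 + 1.3632
The largest term is for 3+: 1.363.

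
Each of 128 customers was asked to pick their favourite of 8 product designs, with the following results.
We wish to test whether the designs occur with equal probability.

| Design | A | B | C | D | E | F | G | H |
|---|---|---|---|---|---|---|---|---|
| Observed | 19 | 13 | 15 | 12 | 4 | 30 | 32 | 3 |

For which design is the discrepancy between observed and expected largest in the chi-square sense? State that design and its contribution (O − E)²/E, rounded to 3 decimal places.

G, 16.000

Under H₀ each category has probability 1/8, so each expected count is 128/8 = 16.
cat         O        E   (O−E)²/E
A          19       16     0.5625
B          13       16     0.5625
C          15       16     0.0625
D          12       16     1.0000
E           4       16     9.0000
F          30       16    12.2500
G          32       16    16.0000
H           3       16    10.5625
The largest term is for G: 16.000.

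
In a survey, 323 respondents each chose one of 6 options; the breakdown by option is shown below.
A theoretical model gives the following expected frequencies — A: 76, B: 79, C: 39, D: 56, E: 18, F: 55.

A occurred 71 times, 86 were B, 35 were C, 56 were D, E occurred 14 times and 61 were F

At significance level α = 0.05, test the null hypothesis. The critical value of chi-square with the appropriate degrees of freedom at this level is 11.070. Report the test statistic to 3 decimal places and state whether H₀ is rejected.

2.903; do not reject

χ² = (71−76)²/76 + (86−79)²/79 + (35−39)²/39 + (56−56)²/56 + (14−18)²/18 + (61−55)²/55
   = 0.3289 + 0.6203 + 0.4103 + 0.0000 + 0.8889 + 0.6545
Sum = 2.903
df = 5. Since 2.903 < 11.070, we do not reject H₀.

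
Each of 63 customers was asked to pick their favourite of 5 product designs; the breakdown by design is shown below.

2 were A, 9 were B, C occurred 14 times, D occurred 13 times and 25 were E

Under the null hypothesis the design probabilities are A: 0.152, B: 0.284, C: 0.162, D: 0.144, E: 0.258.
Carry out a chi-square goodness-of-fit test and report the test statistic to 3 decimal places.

Expected counts E_i = n·p_i: 63×0.152 = 9.576, 63×0.284 = 17.892, 63×0.162 = 10.206, 63×0.144 = 9.072, 63×0.258 = 16.254.
A: (2 − 9.576)²/9.576 = 57.395776/9.576 = 5.9937
B: (9 − 17.892)²/17.892 = 79.067664/17.892 = 4.4192
C: (14 − 10.206)²/10.206 = 14.394436/10.206 = 1.4104
D: (13 − 9.072)²/9.072 = 15.429184/9.072 = 1.7007
E: (25 − 16.254)²/16.254 = 76.492516/16.254 = 4.7061
Sum = 18.230

18.230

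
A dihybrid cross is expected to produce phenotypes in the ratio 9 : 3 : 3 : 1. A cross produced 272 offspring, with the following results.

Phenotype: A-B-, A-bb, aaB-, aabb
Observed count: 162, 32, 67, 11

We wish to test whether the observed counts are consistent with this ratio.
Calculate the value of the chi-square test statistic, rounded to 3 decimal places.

14.745

Ratio total = 16. Expected counts: 272×9/16 = 153, 272×3/16 = 51, 272×3/16 = 51, 272×1/16 = 17.
A-B-: (162 − 153)²/153 = 81/153 = 0.5294
A-bb: (32 − 51)²/51 = 361/51 = 7.0784
aaB-: (67 − 51)²/51 = 256/51 = 5.0196
aabb: (11 − 17)²/17 = 36/17 = 2.1176
Sum = 14.745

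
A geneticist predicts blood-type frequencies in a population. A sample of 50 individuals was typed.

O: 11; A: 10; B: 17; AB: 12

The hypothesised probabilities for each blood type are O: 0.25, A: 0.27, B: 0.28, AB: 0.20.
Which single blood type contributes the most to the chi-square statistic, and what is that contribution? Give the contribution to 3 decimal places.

A, 0.907

Expected counts E_i = n·p_i: 50×0.25 = 12.5, 50×0.27 = 13.5, 50×0.28 = 14, 50×0.20 = 10.
cat         O        E   (O−E)²/E
O          11     12.5     0.1800
A          10     13.5     0.9074
B          17       14     0.6429
AB         12       10     0.4000
The largest term is for A: 0.907.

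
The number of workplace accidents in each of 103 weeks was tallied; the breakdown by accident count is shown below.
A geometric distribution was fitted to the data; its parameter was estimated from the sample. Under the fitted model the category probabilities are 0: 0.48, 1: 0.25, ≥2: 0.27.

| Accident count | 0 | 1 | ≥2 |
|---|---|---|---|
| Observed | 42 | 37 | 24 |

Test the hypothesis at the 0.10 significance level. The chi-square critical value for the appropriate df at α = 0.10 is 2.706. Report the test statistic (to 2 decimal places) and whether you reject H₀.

6.56; reject

Expected counts E_i = n·p_i: 103×0.48 = 49.44, 103×0.25 = 25.75, 103×0.27 = 27.81.
0: (42 − 49.44)²/49.44 = 55.3536/49.44 = 1.120
1: (37 − 25.75)²/25.75 = 126.5625/25.75 = 4.915
≥2: (24 − 27.81)²/27.81 = 14.5161/27.81 = 0.522
Sum = 6.56
df = 1. Since 6.56 > 2.706, we reject H₀.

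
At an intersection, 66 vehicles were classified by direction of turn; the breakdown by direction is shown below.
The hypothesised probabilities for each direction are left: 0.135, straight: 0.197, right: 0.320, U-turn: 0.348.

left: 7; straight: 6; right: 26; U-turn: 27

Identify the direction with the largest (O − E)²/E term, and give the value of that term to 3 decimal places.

straight, 3.771

Expected counts E_i = n·p_i: 66×0.135 = 8.91, 66×0.197 = 13.002, 66×0.320 = 21.12, 66×0.348 = 22.968.
χ² = (7−8.91)²/8.91 + (6−13.002)²/13.002 + (26−21.12)²/21.12 + (27−22.968)²/22.968
   = 0.4094 + 3.7708 + 1.1276 + 0.7078
The largest term is for straight: 3.771.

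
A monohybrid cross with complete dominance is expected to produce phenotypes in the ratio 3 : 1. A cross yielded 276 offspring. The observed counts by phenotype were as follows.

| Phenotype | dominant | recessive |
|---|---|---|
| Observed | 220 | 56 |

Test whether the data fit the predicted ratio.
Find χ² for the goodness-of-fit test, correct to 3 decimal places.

Ratio total = 4. Expected counts: 276×3/4 = 207, 276×1/4 = 69.
cat            O        E   (O−E)²/E
dominant     220      207     0.8164
recessive     56       69     2.4493
Sum = 3.266

3.266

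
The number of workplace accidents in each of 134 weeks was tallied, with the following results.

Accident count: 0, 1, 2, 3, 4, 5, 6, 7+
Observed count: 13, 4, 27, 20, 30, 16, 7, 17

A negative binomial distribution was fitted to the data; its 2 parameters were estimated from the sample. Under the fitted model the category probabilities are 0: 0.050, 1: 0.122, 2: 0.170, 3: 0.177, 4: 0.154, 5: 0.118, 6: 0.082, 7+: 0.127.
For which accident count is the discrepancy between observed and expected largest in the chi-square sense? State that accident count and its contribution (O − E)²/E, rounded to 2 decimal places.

Expected counts E_i = n·p_i: 134×0.050 = 6.7, 134×0.122 = 16.348, 134×0.170 = 22.78, 134×0.177 = 23.718, 134×0.154 = 20.636, 134×0.118 = 15.812, 134×0.082 = 10.988, 134×0.127 = 17.018.
0: (13 − 6.7)²/6.7 = 39.69/6.7 = 5.924
1: (4 − 16.348)²/16.348 = 152.473104/16.348 = 9.327
2: (27 − 22.78)²/22.78 = 17.8084/22.78 = 0.782
3: (20 − 23.718)²/23.718 = 13.823524/23.718 = 0.583
4: (30 − 20.636)²/20.636 = 87.684496/20.636 = 4.249
5: (16 − 15.812)²/15.812 = 0.035344/15.812 = 0.002
6: (7 − 10.988)²/10.988 = 15.904144/10.988 = 1.447
7+: (17 − 17.018)²/17.018 = 0.000324/17.018 = 0.000
The largest term is for 1: 9.33.

1, 9.33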